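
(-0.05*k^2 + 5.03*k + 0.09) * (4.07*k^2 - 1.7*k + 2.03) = -0.2035*k^4 + 20.5571*k^3 - 8.2862*k^2 + 10.0579*k + 0.1827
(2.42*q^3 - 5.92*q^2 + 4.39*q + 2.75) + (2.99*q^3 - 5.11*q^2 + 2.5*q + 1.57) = 5.41*q^3 - 11.03*q^2 + 6.89*q + 4.32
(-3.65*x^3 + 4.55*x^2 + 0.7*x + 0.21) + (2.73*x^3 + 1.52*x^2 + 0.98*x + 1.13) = -0.92*x^3 + 6.07*x^2 + 1.68*x + 1.34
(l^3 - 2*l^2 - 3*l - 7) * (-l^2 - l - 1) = -l^5 + l^4 + 4*l^3 + 12*l^2 + 10*l + 7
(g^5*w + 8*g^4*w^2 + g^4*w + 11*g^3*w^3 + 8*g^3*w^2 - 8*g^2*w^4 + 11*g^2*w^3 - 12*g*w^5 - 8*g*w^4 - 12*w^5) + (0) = g^5*w + 8*g^4*w^2 + g^4*w + 11*g^3*w^3 + 8*g^3*w^2 - 8*g^2*w^4 + 11*g^2*w^3 - 12*g*w^5 - 8*g*w^4 - 12*w^5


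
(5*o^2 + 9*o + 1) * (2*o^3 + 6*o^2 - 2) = 10*o^5 + 48*o^4 + 56*o^3 - 4*o^2 - 18*o - 2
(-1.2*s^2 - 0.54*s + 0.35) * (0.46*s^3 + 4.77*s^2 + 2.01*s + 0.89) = -0.552*s^5 - 5.9724*s^4 - 4.8268*s^3 - 0.4839*s^2 + 0.2229*s + 0.3115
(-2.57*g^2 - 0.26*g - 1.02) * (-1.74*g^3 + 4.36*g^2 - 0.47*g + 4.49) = 4.4718*g^5 - 10.7528*g^4 + 1.8491*g^3 - 15.8643*g^2 - 0.688*g - 4.5798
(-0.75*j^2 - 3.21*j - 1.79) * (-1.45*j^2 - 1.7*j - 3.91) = 1.0875*j^4 + 5.9295*j^3 + 10.985*j^2 + 15.5941*j + 6.9989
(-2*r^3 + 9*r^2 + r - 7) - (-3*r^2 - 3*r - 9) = -2*r^3 + 12*r^2 + 4*r + 2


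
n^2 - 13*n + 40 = (n - 8)*(n - 5)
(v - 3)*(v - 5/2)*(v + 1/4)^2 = v^4 - 5*v^3 + 77*v^2/16 + 109*v/32 + 15/32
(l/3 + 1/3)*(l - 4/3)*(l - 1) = l^3/3 - 4*l^2/9 - l/3 + 4/9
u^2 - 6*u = u*(u - 6)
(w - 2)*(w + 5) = w^2 + 3*w - 10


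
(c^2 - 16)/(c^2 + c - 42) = (c^2 - 16)/(c^2 + c - 42)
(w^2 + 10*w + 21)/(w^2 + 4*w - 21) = (w + 3)/(w - 3)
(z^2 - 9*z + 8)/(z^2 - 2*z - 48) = (z - 1)/(z + 6)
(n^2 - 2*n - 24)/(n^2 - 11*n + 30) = (n + 4)/(n - 5)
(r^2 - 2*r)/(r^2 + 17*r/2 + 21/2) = 2*r*(r - 2)/(2*r^2 + 17*r + 21)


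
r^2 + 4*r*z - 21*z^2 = (r - 3*z)*(r + 7*z)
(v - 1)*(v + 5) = v^2 + 4*v - 5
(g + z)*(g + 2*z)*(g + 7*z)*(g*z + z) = g^4*z + 10*g^3*z^2 + g^3*z + 23*g^2*z^3 + 10*g^2*z^2 + 14*g*z^4 + 23*g*z^3 + 14*z^4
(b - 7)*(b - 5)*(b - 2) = b^3 - 14*b^2 + 59*b - 70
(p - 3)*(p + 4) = p^2 + p - 12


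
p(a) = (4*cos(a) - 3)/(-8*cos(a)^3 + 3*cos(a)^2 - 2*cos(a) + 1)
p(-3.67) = -0.64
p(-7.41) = -21.21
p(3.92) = -0.86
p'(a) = (4*cos(a) - 3)*(-24*sin(a)*cos(a)^2 + 6*sin(a)*cos(a) - 2*sin(a))/(-8*cos(a)^3 + 3*cos(a)^2 - 2*cos(a) + 1)^2 - 4*sin(a)/(-8*cos(a)^3 + 3*cos(a)^2 - 2*cos(a) + 1) = 2*(-32*cos(a)^3 + 42*cos(a)^2 - 9*cos(a) + 1)*sin(a)/(3*sin(a)^2 + 8*cos(a) + 2*cos(3*a) - 4)^2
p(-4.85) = -3.22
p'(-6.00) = 0.06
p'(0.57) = 0.40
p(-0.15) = -0.17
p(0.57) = -0.11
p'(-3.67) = 0.60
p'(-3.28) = 0.12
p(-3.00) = -0.51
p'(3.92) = -1.21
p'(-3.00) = -0.12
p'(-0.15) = -0.02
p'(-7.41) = -1161.18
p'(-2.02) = -2.92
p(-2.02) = -1.53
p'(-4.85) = 1.62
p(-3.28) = -0.51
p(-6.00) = -0.16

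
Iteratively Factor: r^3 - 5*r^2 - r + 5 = (r - 1)*(r^2 - 4*r - 5) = (r - 1)*(r + 1)*(r - 5)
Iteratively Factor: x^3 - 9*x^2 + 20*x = (x)*(x^2 - 9*x + 20) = x*(x - 4)*(x - 5)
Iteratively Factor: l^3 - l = (l + 1)*(l^2 - l) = l*(l + 1)*(l - 1)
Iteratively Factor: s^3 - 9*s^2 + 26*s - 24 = (s - 2)*(s^2 - 7*s + 12) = (s - 4)*(s - 2)*(s - 3)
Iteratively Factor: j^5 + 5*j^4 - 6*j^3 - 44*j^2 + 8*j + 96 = (j + 3)*(j^4 + 2*j^3 - 12*j^2 - 8*j + 32) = (j + 2)*(j + 3)*(j^3 - 12*j + 16) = (j - 2)*(j + 2)*(j + 3)*(j^2 + 2*j - 8) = (j - 2)*(j + 2)*(j + 3)*(j + 4)*(j - 2)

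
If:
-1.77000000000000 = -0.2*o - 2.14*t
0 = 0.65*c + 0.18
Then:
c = -0.28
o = 8.85 - 10.7*t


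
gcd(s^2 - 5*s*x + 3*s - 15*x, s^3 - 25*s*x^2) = -s + 5*x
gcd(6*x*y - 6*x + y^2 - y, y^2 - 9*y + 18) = 1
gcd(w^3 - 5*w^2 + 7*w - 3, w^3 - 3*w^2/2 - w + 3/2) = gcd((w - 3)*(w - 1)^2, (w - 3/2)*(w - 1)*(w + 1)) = w - 1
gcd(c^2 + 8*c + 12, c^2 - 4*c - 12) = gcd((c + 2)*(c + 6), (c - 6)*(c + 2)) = c + 2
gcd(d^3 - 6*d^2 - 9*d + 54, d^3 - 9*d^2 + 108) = d^2 - 3*d - 18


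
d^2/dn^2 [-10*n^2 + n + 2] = -20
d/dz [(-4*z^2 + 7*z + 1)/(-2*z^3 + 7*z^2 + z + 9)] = (-8*z^4 + 28*z^3 - 47*z^2 - 86*z + 62)/(4*z^6 - 28*z^5 + 45*z^4 - 22*z^3 + 127*z^2 + 18*z + 81)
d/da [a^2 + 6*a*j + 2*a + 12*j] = 2*a + 6*j + 2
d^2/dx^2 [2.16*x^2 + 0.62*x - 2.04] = 4.32000000000000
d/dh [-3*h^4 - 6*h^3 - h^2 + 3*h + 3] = -12*h^3 - 18*h^2 - 2*h + 3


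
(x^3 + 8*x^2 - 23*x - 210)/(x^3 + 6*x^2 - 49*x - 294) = (x - 5)/(x - 7)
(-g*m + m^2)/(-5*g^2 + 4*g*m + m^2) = m/(5*g + m)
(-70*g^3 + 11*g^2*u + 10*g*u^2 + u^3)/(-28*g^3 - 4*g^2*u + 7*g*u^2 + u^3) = (5*g + u)/(2*g + u)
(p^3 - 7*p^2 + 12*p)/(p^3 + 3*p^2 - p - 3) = p*(p^2 - 7*p + 12)/(p^3 + 3*p^2 - p - 3)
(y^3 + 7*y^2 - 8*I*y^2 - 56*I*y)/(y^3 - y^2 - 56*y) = (y - 8*I)/(y - 8)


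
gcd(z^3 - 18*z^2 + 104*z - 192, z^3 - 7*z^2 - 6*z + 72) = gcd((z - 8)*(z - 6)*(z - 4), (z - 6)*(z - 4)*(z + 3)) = z^2 - 10*z + 24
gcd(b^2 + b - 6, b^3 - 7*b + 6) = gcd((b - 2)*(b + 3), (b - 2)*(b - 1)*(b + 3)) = b^2 + b - 6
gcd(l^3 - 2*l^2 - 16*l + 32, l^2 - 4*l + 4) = l - 2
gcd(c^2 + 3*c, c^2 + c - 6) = c + 3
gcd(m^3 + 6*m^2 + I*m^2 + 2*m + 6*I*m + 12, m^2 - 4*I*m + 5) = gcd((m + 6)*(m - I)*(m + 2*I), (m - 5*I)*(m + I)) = 1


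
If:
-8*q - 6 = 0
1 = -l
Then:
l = -1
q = -3/4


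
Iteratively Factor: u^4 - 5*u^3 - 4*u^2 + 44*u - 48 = (u - 2)*(u^3 - 3*u^2 - 10*u + 24) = (u - 4)*(u - 2)*(u^2 + u - 6) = (u - 4)*(u - 2)^2*(u + 3)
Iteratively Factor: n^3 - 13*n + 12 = (n - 3)*(n^2 + 3*n - 4) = (n - 3)*(n - 1)*(n + 4)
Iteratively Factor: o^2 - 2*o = (o - 2)*(o)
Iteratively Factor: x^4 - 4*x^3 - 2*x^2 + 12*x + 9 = (x + 1)*(x^3 - 5*x^2 + 3*x + 9) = (x - 3)*(x + 1)*(x^2 - 2*x - 3) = (x - 3)*(x + 1)^2*(x - 3)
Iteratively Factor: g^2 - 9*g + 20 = (g - 4)*(g - 5)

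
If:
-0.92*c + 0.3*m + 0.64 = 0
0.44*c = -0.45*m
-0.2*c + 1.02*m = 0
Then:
No Solution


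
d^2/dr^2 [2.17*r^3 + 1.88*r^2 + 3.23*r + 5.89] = 13.02*r + 3.76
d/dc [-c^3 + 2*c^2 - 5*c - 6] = -3*c^2 + 4*c - 5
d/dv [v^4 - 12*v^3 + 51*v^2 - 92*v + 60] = 4*v^3 - 36*v^2 + 102*v - 92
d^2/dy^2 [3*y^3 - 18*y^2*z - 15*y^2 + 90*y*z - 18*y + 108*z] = 18*y - 36*z - 30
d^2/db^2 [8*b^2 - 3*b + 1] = 16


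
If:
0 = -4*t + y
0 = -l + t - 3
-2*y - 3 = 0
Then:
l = -27/8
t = -3/8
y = -3/2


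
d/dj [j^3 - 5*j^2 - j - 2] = 3*j^2 - 10*j - 1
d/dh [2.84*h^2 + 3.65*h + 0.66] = 5.68*h + 3.65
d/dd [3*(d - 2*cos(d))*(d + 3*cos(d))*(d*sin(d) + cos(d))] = 3*d^3*cos(d) + 6*d^2*sin(d) + 6*d^2*cos(d)^2 - 3*d^2 - 54*d*cos(d)^3 + 42*d*cos(d) + 36*sin(d)*cos(d)^2 + 3*cos(d)^2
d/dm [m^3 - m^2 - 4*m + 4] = 3*m^2 - 2*m - 4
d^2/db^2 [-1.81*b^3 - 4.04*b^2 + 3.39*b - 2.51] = -10.86*b - 8.08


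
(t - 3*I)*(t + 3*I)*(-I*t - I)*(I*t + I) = t^4 + 2*t^3 + 10*t^2 + 18*t + 9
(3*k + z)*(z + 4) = 3*k*z + 12*k + z^2 + 4*z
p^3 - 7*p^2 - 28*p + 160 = (p - 8)*(p - 4)*(p + 5)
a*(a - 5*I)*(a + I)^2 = a^4 - 3*I*a^3 + 9*a^2 + 5*I*a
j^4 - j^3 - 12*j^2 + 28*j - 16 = (j - 2)^2*(j - 1)*(j + 4)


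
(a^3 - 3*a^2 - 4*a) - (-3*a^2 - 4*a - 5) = a^3 + 5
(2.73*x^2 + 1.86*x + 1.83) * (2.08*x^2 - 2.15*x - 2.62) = 5.6784*x^4 - 2.0007*x^3 - 7.3452*x^2 - 8.8077*x - 4.7946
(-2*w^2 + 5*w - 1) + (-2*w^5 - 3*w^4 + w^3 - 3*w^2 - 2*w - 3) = -2*w^5 - 3*w^4 + w^3 - 5*w^2 + 3*w - 4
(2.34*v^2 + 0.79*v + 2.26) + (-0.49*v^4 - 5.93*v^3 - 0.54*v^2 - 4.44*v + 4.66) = -0.49*v^4 - 5.93*v^3 + 1.8*v^2 - 3.65*v + 6.92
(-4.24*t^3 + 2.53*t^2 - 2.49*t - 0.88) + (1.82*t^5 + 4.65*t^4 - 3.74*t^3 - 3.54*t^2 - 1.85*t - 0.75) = 1.82*t^5 + 4.65*t^4 - 7.98*t^3 - 1.01*t^2 - 4.34*t - 1.63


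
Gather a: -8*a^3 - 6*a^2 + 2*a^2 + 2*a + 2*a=-8*a^3 - 4*a^2 + 4*a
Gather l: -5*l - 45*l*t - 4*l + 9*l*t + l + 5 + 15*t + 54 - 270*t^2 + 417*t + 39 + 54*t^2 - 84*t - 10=l*(-36*t - 8) - 216*t^2 + 348*t + 88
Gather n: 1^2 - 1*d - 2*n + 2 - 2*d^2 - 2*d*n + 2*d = -2*d^2 + d + n*(-2*d - 2) + 3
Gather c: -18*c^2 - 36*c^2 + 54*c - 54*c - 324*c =-54*c^2 - 324*c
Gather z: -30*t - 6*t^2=-6*t^2 - 30*t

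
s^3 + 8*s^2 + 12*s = s*(s + 2)*(s + 6)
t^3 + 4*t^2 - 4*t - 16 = (t - 2)*(t + 2)*(t + 4)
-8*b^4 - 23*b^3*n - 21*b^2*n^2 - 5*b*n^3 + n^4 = (-8*b + n)*(b + n)^3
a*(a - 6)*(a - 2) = a^3 - 8*a^2 + 12*a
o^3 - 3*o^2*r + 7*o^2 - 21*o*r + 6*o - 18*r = (o + 1)*(o + 6)*(o - 3*r)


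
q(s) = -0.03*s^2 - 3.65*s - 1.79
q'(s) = -0.06*s - 3.65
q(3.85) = -16.29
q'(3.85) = -3.88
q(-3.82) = 11.72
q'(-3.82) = -3.42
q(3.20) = -13.78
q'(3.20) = -3.84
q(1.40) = -6.96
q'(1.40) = -3.73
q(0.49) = -3.59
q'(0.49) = -3.68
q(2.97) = -12.90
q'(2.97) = -3.83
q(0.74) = -4.51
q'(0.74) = -3.69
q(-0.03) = -1.68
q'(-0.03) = -3.65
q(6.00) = -24.77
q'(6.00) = -4.01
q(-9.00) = 28.63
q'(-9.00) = -3.11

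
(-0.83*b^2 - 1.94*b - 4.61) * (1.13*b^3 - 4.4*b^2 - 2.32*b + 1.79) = -0.9379*b^5 + 1.4598*b^4 + 5.2523*b^3 + 23.2991*b^2 + 7.2226*b - 8.2519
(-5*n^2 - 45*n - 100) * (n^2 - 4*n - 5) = -5*n^4 - 25*n^3 + 105*n^2 + 625*n + 500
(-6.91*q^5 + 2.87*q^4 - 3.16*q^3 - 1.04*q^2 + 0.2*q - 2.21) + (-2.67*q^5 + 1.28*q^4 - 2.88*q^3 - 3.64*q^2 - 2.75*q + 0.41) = -9.58*q^5 + 4.15*q^4 - 6.04*q^3 - 4.68*q^2 - 2.55*q - 1.8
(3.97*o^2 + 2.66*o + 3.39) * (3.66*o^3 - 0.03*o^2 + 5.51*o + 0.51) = 14.5302*o^5 + 9.6165*o^4 + 34.2023*o^3 + 16.5796*o^2 + 20.0355*o + 1.7289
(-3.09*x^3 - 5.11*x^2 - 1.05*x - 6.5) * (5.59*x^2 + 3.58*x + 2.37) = -17.2731*x^5 - 39.6271*x^4 - 31.4866*x^3 - 52.2047*x^2 - 25.7585*x - 15.405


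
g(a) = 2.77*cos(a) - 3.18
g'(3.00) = -0.39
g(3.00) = -5.92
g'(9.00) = -1.14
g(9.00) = -5.70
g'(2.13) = -2.35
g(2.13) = -4.65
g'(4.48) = 2.70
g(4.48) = -3.82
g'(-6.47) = 0.51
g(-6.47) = -0.46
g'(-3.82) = -1.74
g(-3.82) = -5.34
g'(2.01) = -2.51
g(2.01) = -4.36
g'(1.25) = -2.63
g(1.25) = -2.31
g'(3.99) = 2.08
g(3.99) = -5.01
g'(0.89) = -2.15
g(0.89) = -1.44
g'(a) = -2.77*sin(a)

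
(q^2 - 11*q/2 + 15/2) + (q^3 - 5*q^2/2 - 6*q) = q^3 - 3*q^2/2 - 23*q/2 + 15/2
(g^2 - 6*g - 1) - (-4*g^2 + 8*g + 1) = 5*g^2 - 14*g - 2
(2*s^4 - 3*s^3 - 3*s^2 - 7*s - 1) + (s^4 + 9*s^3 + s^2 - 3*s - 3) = 3*s^4 + 6*s^3 - 2*s^2 - 10*s - 4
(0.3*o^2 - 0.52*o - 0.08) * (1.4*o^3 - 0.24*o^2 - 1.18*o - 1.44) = 0.42*o^5 - 0.8*o^4 - 0.3412*o^3 + 0.2008*o^2 + 0.8432*o + 0.1152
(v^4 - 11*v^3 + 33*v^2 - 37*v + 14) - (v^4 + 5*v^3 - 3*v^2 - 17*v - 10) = -16*v^3 + 36*v^2 - 20*v + 24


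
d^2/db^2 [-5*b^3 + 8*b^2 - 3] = 16 - 30*b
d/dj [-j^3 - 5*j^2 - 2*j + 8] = -3*j^2 - 10*j - 2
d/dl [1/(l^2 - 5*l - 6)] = (5 - 2*l)/(-l^2 + 5*l + 6)^2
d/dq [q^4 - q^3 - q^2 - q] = 4*q^3 - 3*q^2 - 2*q - 1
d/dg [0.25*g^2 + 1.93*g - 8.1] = 0.5*g + 1.93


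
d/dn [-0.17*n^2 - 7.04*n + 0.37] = -0.34*n - 7.04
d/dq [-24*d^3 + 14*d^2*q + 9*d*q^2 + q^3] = 14*d^2 + 18*d*q + 3*q^2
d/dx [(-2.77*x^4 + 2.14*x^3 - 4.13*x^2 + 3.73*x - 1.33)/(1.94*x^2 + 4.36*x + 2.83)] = (-10.7476*x^5 - 32.08*x^4 - 12.6956*x^3 - 7.0744*x^2 - 18.2154*x + 16.3547)/(3.7636*x^4 + 16.9168*x^3 + 29.99*x^2 + 24.6776*x + 8.0089)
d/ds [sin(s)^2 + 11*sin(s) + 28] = (2*sin(s) + 11)*cos(s)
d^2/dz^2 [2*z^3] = 12*z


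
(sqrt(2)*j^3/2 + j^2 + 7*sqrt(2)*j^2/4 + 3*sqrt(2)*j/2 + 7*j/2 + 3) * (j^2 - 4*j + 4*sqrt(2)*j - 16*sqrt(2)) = sqrt(2)*j^5/2 - sqrt(2)*j^4/4 + 5*j^4 - 5*j^3/2 - 3*sqrt(2)*j^3/2 - 55*j^2 - 8*sqrt(2)*j^2 - 44*sqrt(2)*j - 60*j - 48*sqrt(2)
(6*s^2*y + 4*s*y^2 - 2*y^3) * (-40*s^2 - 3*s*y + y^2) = -240*s^4*y - 178*s^3*y^2 + 74*s^2*y^3 + 10*s*y^4 - 2*y^5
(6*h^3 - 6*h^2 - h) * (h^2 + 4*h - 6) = 6*h^5 + 18*h^4 - 61*h^3 + 32*h^2 + 6*h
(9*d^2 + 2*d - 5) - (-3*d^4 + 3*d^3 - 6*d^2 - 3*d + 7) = 3*d^4 - 3*d^3 + 15*d^2 + 5*d - 12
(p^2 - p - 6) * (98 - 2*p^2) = -2*p^4 + 2*p^3 + 110*p^2 - 98*p - 588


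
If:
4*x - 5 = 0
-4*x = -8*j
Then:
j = 5/8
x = 5/4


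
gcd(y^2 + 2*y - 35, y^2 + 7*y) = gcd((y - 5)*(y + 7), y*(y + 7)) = y + 7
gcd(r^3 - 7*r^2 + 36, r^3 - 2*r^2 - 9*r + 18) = r - 3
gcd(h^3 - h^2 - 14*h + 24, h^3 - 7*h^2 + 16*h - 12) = h^2 - 5*h + 6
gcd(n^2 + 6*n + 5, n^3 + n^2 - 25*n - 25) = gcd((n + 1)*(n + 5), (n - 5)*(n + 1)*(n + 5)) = n^2 + 6*n + 5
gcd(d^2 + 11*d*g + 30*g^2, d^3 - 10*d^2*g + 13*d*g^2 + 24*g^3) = 1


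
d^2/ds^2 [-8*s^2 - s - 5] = -16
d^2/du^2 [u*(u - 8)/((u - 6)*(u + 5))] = 2*(-7*u^3 + 90*u^2 - 720*u + 1140)/(u^6 - 3*u^5 - 87*u^4 + 179*u^3 + 2610*u^2 - 2700*u - 27000)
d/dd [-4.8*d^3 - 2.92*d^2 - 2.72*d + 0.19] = -14.4*d^2 - 5.84*d - 2.72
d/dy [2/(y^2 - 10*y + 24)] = 4*(5 - y)/(y^2 - 10*y + 24)^2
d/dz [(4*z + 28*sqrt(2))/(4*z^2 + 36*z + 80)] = (z^2 + 9*z - (z + 7*sqrt(2))*(2*z + 9) + 20)/(z^2 + 9*z + 20)^2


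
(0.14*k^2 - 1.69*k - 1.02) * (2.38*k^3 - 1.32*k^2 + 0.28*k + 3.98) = 0.3332*k^5 - 4.207*k^4 - 0.1576*k^3 + 1.4304*k^2 - 7.0118*k - 4.0596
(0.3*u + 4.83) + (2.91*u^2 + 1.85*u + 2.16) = 2.91*u^2 + 2.15*u + 6.99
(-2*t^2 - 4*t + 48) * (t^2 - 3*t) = -2*t^4 + 2*t^3 + 60*t^2 - 144*t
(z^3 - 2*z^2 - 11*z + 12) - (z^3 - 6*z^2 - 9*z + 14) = 4*z^2 - 2*z - 2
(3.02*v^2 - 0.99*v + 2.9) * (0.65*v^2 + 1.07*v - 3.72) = 1.963*v^4 + 2.5879*v^3 - 10.4087*v^2 + 6.7858*v - 10.788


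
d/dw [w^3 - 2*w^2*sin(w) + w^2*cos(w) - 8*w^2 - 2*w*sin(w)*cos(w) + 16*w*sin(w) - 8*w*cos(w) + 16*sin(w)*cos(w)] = -w^2*sin(w) - 2*w^2*cos(w) + 3*w^2 + 4*w*sin(w) + 18*w*cos(w) - 2*w*cos(2*w) - 16*w + 16*sin(w) - sin(2*w) - 8*cos(w) + 16*cos(2*w)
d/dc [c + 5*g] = 1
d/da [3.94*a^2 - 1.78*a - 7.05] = 7.88*a - 1.78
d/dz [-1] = 0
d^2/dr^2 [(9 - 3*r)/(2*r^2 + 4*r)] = 3*(r*(r + 2)*(3*r - 1) - 4*(r - 3)*(r + 1)^2)/(r^3*(r + 2)^3)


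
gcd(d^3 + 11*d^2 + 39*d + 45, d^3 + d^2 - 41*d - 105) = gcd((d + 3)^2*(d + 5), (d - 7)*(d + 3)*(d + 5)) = d^2 + 8*d + 15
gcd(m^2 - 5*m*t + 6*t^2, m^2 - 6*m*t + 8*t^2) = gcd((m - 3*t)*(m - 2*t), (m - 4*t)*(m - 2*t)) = -m + 2*t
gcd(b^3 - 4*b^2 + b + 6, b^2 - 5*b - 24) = 1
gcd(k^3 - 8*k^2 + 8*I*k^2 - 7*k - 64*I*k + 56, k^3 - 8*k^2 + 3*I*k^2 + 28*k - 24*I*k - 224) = k^2 + k*(-8 + 7*I) - 56*I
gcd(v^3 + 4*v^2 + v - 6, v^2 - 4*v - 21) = v + 3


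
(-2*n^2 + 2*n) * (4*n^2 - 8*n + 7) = -8*n^4 + 24*n^3 - 30*n^2 + 14*n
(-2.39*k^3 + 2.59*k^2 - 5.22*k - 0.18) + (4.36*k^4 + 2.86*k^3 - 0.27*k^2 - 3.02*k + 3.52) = 4.36*k^4 + 0.47*k^3 + 2.32*k^2 - 8.24*k + 3.34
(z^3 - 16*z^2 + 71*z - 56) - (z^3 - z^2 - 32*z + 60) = -15*z^2 + 103*z - 116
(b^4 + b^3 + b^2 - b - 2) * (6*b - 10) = 6*b^5 - 4*b^4 - 4*b^3 - 16*b^2 - 2*b + 20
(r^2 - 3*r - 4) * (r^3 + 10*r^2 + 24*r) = r^5 + 7*r^4 - 10*r^3 - 112*r^2 - 96*r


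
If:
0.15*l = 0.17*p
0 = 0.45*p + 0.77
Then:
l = -1.94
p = -1.71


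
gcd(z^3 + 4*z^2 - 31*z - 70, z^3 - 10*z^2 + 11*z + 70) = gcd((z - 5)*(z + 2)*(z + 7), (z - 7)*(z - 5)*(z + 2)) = z^2 - 3*z - 10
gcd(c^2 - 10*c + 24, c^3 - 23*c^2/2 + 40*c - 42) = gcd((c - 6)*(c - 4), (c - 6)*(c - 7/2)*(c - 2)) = c - 6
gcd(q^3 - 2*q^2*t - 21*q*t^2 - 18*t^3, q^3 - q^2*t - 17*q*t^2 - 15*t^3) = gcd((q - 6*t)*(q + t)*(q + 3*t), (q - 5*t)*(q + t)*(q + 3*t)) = q^2 + 4*q*t + 3*t^2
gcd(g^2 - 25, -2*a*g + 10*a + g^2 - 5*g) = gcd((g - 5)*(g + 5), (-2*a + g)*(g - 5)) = g - 5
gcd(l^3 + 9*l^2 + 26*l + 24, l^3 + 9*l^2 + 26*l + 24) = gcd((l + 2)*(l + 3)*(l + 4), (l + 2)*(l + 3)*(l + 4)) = l^3 + 9*l^2 + 26*l + 24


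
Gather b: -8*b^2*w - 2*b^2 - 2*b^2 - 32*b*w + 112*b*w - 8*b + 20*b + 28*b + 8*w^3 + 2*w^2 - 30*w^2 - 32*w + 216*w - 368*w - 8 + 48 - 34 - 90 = b^2*(-8*w - 4) + b*(80*w + 40) + 8*w^3 - 28*w^2 - 184*w - 84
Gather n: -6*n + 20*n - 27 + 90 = 14*n + 63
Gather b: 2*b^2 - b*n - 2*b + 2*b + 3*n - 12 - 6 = 2*b^2 - b*n + 3*n - 18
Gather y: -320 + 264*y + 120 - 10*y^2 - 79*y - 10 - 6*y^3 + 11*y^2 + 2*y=-6*y^3 + y^2 + 187*y - 210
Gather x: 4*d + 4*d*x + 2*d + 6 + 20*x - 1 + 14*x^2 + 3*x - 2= 6*d + 14*x^2 + x*(4*d + 23) + 3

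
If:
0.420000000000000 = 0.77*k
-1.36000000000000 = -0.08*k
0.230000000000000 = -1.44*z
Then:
No Solution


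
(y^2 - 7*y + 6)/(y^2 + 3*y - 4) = (y - 6)/(y + 4)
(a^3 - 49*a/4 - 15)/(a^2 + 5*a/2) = a - 5/2 - 6/a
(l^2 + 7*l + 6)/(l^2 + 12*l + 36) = (l + 1)/(l + 6)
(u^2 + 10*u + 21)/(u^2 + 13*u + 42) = (u + 3)/(u + 6)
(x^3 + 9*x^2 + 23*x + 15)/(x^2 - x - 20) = (x^3 + 9*x^2 + 23*x + 15)/(x^2 - x - 20)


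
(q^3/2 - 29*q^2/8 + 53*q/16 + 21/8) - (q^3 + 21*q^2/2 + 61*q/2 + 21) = -q^3/2 - 113*q^2/8 - 435*q/16 - 147/8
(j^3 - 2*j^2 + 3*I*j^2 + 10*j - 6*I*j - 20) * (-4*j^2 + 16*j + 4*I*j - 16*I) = -4*j^5 + 24*j^4 - 8*I*j^4 - 84*j^3 + 48*I*j^3 + 312*j^2 - 24*I*j^2 - 416*j - 240*I*j + 320*I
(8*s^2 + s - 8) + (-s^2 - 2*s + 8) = 7*s^2 - s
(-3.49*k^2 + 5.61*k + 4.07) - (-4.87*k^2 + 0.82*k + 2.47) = 1.38*k^2 + 4.79*k + 1.6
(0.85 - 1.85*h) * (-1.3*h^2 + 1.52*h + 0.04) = 2.405*h^3 - 3.917*h^2 + 1.218*h + 0.034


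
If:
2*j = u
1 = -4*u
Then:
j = -1/8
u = -1/4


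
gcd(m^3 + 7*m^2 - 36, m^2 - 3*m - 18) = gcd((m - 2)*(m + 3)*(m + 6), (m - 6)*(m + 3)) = m + 3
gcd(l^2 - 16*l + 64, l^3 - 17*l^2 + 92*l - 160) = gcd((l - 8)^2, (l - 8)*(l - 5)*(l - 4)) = l - 8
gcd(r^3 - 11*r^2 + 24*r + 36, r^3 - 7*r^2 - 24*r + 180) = r^2 - 12*r + 36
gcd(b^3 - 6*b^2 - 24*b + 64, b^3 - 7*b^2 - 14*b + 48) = b^2 - 10*b + 16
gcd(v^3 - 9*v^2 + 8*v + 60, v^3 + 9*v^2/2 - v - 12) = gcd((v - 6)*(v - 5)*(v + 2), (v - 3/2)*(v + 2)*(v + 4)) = v + 2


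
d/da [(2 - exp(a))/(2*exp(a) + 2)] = -3/(8*cosh(a/2)^2)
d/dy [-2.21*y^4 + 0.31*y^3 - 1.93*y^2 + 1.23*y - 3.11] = -8.84*y^3 + 0.93*y^2 - 3.86*y + 1.23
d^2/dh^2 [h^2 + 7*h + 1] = 2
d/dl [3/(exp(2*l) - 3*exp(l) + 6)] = (9 - 6*exp(l))*exp(l)/(exp(2*l) - 3*exp(l) + 6)^2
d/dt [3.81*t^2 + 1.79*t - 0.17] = 7.62*t + 1.79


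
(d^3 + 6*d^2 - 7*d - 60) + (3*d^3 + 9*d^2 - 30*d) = 4*d^3 + 15*d^2 - 37*d - 60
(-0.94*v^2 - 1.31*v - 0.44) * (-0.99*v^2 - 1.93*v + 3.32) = 0.9306*v^4 + 3.1111*v^3 - 0.156899999999999*v^2 - 3.5*v - 1.4608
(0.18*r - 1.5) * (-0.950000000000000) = 1.425 - 0.171*r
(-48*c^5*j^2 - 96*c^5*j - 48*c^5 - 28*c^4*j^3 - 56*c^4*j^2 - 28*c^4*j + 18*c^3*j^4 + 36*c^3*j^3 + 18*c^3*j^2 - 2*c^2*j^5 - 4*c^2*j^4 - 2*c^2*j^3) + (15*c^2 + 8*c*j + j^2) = -48*c^5*j^2 - 96*c^5*j - 48*c^5 - 28*c^4*j^3 - 56*c^4*j^2 - 28*c^4*j + 18*c^3*j^4 + 36*c^3*j^3 + 18*c^3*j^2 - 2*c^2*j^5 - 4*c^2*j^4 - 2*c^2*j^3 + 15*c^2 + 8*c*j + j^2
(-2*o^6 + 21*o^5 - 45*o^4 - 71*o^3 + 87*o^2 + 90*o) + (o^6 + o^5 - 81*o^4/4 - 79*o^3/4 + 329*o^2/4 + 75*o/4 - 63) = -o^6 + 22*o^5 - 261*o^4/4 - 363*o^3/4 + 677*o^2/4 + 435*o/4 - 63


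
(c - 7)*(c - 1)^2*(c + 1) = c^4 - 8*c^3 + 6*c^2 + 8*c - 7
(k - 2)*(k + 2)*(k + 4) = k^3 + 4*k^2 - 4*k - 16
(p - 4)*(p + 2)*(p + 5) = p^3 + 3*p^2 - 18*p - 40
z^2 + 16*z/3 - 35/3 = (z - 5/3)*(z + 7)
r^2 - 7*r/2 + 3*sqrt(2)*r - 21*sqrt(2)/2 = (r - 7/2)*(r + 3*sqrt(2))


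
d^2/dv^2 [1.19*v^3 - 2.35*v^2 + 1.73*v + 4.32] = 7.14*v - 4.7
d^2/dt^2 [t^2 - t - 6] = 2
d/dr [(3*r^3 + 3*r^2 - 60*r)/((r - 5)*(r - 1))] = 3*(r^4 - 12*r^3 + 29*r^2 + 10*r - 100)/(r^4 - 12*r^3 + 46*r^2 - 60*r + 25)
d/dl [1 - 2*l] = -2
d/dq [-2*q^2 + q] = 1 - 4*q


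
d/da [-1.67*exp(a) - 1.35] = -1.67*exp(a)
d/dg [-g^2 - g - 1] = -2*g - 1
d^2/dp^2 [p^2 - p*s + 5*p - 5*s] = 2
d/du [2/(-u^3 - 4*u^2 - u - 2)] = 2*(3*u^2 + 8*u + 1)/(u^3 + 4*u^2 + u + 2)^2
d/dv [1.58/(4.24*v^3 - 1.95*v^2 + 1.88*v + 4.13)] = (-20.0976*v^2 + 6.162*v - 2.9704)/(4.24*v^3 - 1.95*v^2 + 1.88*v + 4.13)^2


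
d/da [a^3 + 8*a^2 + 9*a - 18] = 3*a^2 + 16*a + 9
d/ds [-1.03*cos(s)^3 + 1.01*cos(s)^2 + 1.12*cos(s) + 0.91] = (3.09*cos(s)^2 - 2.02*cos(s) - 1.12)*sin(s)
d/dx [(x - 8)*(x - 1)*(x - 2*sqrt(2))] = 3*x^2 - 18*x - 4*sqrt(2)*x + 8 + 18*sqrt(2)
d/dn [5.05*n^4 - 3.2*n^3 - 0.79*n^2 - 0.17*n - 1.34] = 20.2*n^3 - 9.6*n^2 - 1.58*n - 0.17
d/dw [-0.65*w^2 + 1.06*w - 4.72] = 1.06 - 1.3*w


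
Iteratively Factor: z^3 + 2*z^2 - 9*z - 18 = (z - 3)*(z^2 + 5*z + 6) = (z - 3)*(z + 2)*(z + 3)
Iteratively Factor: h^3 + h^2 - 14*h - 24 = (h - 4)*(h^2 + 5*h + 6) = (h - 4)*(h + 3)*(h + 2)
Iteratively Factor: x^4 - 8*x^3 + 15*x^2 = (x - 5)*(x^3 - 3*x^2) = x*(x - 5)*(x^2 - 3*x) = x^2*(x - 5)*(x - 3)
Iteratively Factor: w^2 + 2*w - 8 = (w + 4)*(w - 2)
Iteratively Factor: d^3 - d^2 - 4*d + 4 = (d - 1)*(d^2 - 4) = (d - 1)*(d + 2)*(d - 2)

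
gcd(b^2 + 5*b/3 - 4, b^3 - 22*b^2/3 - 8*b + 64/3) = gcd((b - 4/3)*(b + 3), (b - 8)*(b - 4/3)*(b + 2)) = b - 4/3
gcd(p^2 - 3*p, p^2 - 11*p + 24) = p - 3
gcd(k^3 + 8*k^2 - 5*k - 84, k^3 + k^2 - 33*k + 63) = k^2 + 4*k - 21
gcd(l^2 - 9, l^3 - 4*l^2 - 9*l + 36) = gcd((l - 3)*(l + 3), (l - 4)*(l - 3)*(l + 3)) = l^2 - 9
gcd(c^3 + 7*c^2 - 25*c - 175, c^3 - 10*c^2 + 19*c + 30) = c - 5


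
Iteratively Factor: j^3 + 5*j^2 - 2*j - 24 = (j - 2)*(j^2 + 7*j + 12) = (j - 2)*(j + 3)*(j + 4)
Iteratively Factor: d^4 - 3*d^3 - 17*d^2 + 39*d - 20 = (d - 1)*(d^3 - 2*d^2 - 19*d + 20) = (d - 1)*(d + 4)*(d^2 - 6*d + 5) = (d - 1)^2*(d + 4)*(d - 5)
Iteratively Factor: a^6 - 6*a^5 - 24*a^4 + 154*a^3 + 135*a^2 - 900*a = (a - 5)*(a^5 - a^4 - 29*a^3 + 9*a^2 + 180*a) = a*(a - 5)*(a^4 - a^3 - 29*a^2 + 9*a + 180) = a*(a - 5)*(a + 3)*(a^3 - 4*a^2 - 17*a + 60) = a*(a - 5)^2*(a + 3)*(a^2 + a - 12) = a*(a - 5)^2*(a + 3)*(a + 4)*(a - 3)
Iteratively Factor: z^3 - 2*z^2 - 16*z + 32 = (z - 4)*(z^2 + 2*z - 8) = (z - 4)*(z + 4)*(z - 2)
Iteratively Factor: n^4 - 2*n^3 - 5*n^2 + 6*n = (n + 2)*(n^3 - 4*n^2 + 3*n) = n*(n + 2)*(n^2 - 4*n + 3) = n*(n - 1)*(n + 2)*(n - 3)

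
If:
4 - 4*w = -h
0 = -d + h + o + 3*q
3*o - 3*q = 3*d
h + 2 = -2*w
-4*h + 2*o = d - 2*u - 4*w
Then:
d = -2*u - 40/3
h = -8/3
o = -2*u - 38/3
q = 2/3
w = 1/3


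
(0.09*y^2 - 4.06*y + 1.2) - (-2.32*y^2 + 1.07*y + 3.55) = 2.41*y^2 - 5.13*y - 2.35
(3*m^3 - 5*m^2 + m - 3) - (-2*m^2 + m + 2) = 3*m^3 - 3*m^2 - 5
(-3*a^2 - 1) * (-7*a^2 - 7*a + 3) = 21*a^4 + 21*a^3 - 2*a^2 + 7*a - 3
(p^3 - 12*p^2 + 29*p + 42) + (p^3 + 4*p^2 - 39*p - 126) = 2*p^3 - 8*p^2 - 10*p - 84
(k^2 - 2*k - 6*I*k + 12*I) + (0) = k^2 - 2*k - 6*I*k + 12*I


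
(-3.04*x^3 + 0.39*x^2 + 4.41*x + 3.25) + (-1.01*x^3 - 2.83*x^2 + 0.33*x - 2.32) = -4.05*x^3 - 2.44*x^2 + 4.74*x + 0.93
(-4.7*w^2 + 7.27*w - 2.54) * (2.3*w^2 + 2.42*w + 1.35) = -10.81*w^4 + 5.347*w^3 + 5.4064*w^2 + 3.6677*w - 3.429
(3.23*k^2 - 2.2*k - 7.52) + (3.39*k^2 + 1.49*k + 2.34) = 6.62*k^2 - 0.71*k - 5.18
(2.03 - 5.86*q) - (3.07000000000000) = -5.86*q - 1.04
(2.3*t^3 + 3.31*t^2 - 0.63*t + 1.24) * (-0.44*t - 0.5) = -1.012*t^4 - 2.6064*t^3 - 1.3778*t^2 - 0.2306*t - 0.62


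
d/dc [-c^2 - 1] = -2*c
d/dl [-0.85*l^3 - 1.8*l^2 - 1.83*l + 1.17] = -2.55*l^2 - 3.6*l - 1.83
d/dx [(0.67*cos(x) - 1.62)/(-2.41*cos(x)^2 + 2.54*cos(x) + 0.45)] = (-1.6147*cos(x)^2 + 7.8084*cos(x) - 4.4163)*sin(x)/(5.8081*cos(x)^4 - 12.2428*cos(x)^3 + 4.2826*cos(x)^2 + 2.286*cos(x) + 0.2025)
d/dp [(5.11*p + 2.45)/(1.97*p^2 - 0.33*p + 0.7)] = (-10.0667*p^2 - 9.653*p + 4.3855)/(3.8809*p^4 - 1.3002*p^3 + 2.8669*p^2 - 0.462*p + 0.49)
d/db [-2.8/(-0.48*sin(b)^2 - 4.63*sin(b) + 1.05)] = -(2.688*sin(b) + 12.964)*cos(b)/(0.48*sin(b)^2 + 4.63*sin(b) - 1.05)^2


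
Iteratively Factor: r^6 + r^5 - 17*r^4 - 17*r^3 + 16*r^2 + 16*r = (r - 4)*(r^5 + 5*r^4 + 3*r^3 - 5*r^2 - 4*r) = (r - 4)*(r + 4)*(r^4 + r^3 - r^2 - r) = (r - 4)*(r + 1)*(r + 4)*(r^3 - r) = (r - 4)*(r + 1)^2*(r + 4)*(r^2 - r) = (r - 4)*(r - 1)*(r + 1)^2*(r + 4)*(r)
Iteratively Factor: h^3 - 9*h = (h)*(h^2 - 9) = h*(h - 3)*(h + 3)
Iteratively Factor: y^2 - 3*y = (y)*(y - 3)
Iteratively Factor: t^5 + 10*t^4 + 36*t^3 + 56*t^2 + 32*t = (t + 2)*(t^4 + 8*t^3 + 20*t^2 + 16*t) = (t + 2)^2*(t^3 + 6*t^2 + 8*t) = (t + 2)^2*(t + 4)*(t^2 + 2*t) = t*(t + 2)^2*(t + 4)*(t + 2)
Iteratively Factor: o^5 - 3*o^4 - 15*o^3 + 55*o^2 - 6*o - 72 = (o + 4)*(o^4 - 7*o^3 + 13*o^2 + 3*o - 18) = (o - 3)*(o + 4)*(o^3 - 4*o^2 + o + 6) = (o - 3)*(o - 2)*(o + 4)*(o^2 - 2*o - 3) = (o - 3)^2*(o - 2)*(o + 4)*(o + 1)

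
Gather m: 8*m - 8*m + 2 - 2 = 0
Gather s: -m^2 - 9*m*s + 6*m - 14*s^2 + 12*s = -m^2 + 6*m - 14*s^2 + s*(12 - 9*m)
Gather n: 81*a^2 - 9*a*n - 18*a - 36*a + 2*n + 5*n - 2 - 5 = 81*a^2 - 54*a + n*(7 - 9*a) - 7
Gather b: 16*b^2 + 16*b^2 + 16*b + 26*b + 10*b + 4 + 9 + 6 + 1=32*b^2 + 52*b + 20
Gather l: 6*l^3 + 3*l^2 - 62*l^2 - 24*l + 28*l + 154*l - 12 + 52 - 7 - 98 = 6*l^3 - 59*l^2 + 158*l - 65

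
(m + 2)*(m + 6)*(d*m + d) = d*m^3 + 9*d*m^2 + 20*d*m + 12*d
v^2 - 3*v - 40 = (v - 8)*(v + 5)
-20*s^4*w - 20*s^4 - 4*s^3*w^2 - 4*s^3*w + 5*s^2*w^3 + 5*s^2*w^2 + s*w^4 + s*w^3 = (-2*s + w)*(2*s + w)*(5*s + w)*(s*w + s)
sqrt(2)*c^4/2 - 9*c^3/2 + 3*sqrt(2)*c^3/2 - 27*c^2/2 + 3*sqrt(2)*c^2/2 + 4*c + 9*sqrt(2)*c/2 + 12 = (c + 3)*(c - 4*sqrt(2))*(c - sqrt(2))*(sqrt(2)*c/2 + 1/2)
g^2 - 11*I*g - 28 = (g - 7*I)*(g - 4*I)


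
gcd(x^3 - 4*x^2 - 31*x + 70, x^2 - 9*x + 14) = x^2 - 9*x + 14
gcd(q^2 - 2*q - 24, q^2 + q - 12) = q + 4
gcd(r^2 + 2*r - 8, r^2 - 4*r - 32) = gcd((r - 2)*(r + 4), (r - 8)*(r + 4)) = r + 4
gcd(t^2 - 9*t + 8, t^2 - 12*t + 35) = 1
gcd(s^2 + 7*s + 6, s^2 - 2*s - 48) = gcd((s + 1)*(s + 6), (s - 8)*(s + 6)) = s + 6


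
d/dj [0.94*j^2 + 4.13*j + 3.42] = 1.88*j + 4.13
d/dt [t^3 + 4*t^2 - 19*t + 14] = 3*t^2 + 8*t - 19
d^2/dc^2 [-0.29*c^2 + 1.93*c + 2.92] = -0.580000000000000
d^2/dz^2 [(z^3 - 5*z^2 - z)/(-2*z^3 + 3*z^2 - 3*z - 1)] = 4*(7*z^6 + 15*z^5 - 48*z^4 - 17*z^3 + 12*z^2 + 3*z + 1)/(8*z^9 - 36*z^8 + 90*z^7 - 123*z^6 + 99*z^5 - 18*z^4 - 21*z^3 + 18*z^2 + 9*z + 1)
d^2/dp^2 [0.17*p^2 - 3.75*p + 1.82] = 0.340000000000000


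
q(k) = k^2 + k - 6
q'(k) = 2*k + 1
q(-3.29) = 1.53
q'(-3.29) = -5.58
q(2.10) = 0.51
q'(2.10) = 5.20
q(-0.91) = -6.08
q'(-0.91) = -0.82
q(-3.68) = 3.86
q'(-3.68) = -6.36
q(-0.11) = -6.10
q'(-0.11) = 0.78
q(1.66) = -1.58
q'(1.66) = 4.32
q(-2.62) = -1.76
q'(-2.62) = -4.24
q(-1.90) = -4.29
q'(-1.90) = -2.80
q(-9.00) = 66.00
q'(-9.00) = -17.00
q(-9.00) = 66.00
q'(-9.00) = -17.00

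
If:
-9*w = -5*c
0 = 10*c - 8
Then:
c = 4/5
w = 4/9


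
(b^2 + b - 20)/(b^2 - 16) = (b + 5)/(b + 4)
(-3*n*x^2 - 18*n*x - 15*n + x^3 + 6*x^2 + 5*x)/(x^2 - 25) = (-3*n*x - 3*n + x^2 + x)/(x - 5)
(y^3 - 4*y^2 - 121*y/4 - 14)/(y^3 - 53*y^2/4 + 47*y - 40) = (4*y^2 + 16*y + 7)/(4*y^2 - 21*y + 20)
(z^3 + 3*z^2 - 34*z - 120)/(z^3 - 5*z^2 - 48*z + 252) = (z^2 + 9*z + 20)/(z^2 + z - 42)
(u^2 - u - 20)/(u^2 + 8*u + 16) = (u - 5)/(u + 4)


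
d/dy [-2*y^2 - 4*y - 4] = -4*y - 4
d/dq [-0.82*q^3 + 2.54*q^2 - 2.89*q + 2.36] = -2.46*q^2 + 5.08*q - 2.89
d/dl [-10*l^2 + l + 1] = 1 - 20*l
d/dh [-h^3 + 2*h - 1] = 2 - 3*h^2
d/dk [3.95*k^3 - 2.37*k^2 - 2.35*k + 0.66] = 11.85*k^2 - 4.74*k - 2.35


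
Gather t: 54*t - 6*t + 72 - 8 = 48*t + 64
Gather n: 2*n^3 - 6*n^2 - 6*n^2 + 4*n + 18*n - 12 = 2*n^3 - 12*n^2 + 22*n - 12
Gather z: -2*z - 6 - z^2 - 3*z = -z^2 - 5*z - 6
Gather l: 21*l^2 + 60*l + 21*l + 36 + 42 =21*l^2 + 81*l + 78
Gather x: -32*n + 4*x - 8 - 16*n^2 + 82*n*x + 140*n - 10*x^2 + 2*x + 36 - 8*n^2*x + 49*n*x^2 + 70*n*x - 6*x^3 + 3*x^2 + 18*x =-16*n^2 + 108*n - 6*x^3 + x^2*(49*n - 7) + x*(-8*n^2 + 152*n + 24) + 28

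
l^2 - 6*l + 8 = (l - 4)*(l - 2)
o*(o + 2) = o^2 + 2*o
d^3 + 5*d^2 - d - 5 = (d - 1)*(d + 1)*(d + 5)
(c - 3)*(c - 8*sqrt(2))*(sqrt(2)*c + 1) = sqrt(2)*c^3 - 15*c^2 - 3*sqrt(2)*c^2 - 8*sqrt(2)*c + 45*c + 24*sqrt(2)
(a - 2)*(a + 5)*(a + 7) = a^3 + 10*a^2 + 11*a - 70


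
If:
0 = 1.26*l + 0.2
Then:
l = -0.16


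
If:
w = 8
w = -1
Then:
No Solution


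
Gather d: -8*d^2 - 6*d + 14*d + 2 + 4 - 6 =-8*d^2 + 8*d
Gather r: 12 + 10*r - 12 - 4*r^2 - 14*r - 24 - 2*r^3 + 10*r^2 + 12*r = -2*r^3 + 6*r^2 + 8*r - 24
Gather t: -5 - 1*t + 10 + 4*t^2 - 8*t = 4*t^2 - 9*t + 5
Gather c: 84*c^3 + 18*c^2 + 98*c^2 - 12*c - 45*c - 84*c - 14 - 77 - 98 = 84*c^3 + 116*c^2 - 141*c - 189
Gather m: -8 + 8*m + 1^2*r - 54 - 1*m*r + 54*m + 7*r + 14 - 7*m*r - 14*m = m*(48 - 8*r) + 8*r - 48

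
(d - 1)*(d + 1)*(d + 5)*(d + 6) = d^4 + 11*d^3 + 29*d^2 - 11*d - 30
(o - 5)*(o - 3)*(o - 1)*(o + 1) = o^4 - 8*o^3 + 14*o^2 + 8*o - 15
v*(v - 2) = v^2 - 2*v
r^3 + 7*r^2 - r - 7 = (r - 1)*(r + 1)*(r + 7)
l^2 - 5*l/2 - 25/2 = (l - 5)*(l + 5/2)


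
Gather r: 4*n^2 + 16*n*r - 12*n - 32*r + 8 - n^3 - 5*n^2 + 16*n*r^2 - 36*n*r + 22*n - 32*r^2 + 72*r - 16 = -n^3 - n^2 + 10*n + r^2*(16*n - 32) + r*(40 - 20*n) - 8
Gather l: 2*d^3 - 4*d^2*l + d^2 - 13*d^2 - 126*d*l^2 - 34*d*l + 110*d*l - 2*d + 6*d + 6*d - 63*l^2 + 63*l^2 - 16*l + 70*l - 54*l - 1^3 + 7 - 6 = 2*d^3 - 12*d^2 - 126*d*l^2 + 10*d + l*(-4*d^2 + 76*d)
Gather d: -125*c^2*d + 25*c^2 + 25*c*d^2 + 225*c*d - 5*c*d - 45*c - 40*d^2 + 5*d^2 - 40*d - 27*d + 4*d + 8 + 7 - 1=25*c^2 - 45*c + d^2*(25*c - 35) + d*(-125*c^2 + 220*c - 63) + 14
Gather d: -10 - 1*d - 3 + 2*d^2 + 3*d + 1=2*d^2 + 2*d - 12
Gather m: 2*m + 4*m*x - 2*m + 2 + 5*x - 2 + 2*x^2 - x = 4*m*x + 2*x^2 + 4*x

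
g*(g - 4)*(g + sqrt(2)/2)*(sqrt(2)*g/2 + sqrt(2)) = sqrt(2)*g^4/2 - sqrt(2)*g^3 + g^3/2 - 4*sqrt(2)*g^2 - g^2 - 4*g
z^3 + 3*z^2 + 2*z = z*(z + 1)*(z + 2)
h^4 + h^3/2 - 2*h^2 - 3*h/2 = h*(h - 3/2)*(h + 1)^2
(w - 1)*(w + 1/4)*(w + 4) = w^3 + 13*w^2/4 - 13*w/4 - 1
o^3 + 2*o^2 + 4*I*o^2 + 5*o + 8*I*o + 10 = (o + 2)*(o - I)*(o + 5*I)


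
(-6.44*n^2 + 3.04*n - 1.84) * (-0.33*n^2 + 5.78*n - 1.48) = 2.1252*n^4 - 38.2264*n^3 + 27.7096*n^2 - 15.1344*n + 2.7232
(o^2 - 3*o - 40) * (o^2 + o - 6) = o^4 - 2*o^3 - 49*o^2 - 22*o + 240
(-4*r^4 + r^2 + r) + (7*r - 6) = -4*r^4 + r^2 + 8*r - 6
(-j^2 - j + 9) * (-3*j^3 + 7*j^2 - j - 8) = 3*j^5 - 4*j^4 - 33*j^3 + 72*j^2 - j - 72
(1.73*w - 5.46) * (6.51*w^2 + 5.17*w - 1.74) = 11.2623*w^3 - 26.6005*w^2 - 31.2384*w + 9.5004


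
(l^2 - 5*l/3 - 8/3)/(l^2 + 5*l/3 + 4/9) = 3*(3*l^2 - 5*l - 8)/(9*l^2 + 15*l + 4)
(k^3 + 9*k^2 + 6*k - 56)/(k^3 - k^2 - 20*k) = (k^2 + 5*k - 14)/(k*(k - 5))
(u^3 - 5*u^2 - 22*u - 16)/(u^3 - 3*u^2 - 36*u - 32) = (u + 2)/(u + 4)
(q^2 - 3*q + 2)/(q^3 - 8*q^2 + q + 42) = (q^2 - 3*q + 2)/(q^3 - 8*q^2 + q + 42)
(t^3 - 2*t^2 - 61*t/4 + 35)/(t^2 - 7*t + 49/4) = (2*t^2 + 3*t - 20)/(2*t - 7)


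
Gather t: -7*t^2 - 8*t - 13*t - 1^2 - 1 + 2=-7*t^2 - 21*t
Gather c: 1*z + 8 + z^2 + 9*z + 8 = z^2 + 10*z + 16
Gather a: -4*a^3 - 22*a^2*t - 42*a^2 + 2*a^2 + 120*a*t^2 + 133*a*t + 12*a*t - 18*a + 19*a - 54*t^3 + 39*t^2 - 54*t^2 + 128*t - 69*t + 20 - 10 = -4*a^3 + a^2*(-22*t - 40) + a*(120*t^2 + 145*t + 1) - 54*t^3 - 15*t^2 + 59*t + 10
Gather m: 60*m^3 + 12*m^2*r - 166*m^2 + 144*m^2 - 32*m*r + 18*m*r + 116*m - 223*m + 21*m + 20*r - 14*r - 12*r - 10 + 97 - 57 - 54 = 60*m^3 + m^2*(12*r - 22) + m*(-14*r - 86) - 6*r - 24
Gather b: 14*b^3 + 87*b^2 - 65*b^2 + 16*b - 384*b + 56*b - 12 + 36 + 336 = 14*b^3 + 22*b^2 - 312*b + 360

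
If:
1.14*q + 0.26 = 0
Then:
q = -0.23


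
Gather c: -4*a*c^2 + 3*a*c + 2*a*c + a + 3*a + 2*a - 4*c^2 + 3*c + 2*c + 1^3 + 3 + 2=6*a + c^2*(-4*a - 4) + c*(5*a + 5) + 6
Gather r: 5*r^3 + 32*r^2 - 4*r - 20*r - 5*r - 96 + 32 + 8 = 5*r^3 + 32*r^2 - 29*r - 56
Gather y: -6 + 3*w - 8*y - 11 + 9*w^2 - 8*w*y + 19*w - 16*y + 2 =9*w^2 + 22*w + y*(-8*w - 24) - 15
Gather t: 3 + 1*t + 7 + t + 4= 2*t + 14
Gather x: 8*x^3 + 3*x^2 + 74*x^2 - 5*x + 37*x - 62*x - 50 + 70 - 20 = 8*x^3 + 77*x^2 - 30*x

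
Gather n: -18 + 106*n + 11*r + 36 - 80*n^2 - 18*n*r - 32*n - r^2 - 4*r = -80*n^2 + n*(74 - 18*r) - r^2 + 7*r + 18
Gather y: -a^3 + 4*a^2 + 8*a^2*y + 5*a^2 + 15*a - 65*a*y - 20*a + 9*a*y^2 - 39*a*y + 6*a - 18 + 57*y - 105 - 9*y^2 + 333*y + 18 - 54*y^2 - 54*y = -a^3 + 9*a^2 + a + y^2*(9*a - 63) + y*(8*a^2 - 104*a + 336) - 105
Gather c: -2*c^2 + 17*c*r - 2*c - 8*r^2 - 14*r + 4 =-2*c^2 + c*(17*r - 2) - 8*r^2 - 14*r + 4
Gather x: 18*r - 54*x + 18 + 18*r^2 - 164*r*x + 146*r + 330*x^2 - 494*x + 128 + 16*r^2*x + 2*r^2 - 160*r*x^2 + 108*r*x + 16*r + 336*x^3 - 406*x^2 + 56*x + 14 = 20*r^2 + 180*r + 336*x^3 + x^2*(-160*r - 76) + x*(16*r^2 - 56*r - 492) + 160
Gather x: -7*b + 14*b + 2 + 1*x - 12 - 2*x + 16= 7*b - x + 6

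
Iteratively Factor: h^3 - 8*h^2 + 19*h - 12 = (h - 4)*(h^2 - 4*h + 3) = (h - 4)*(h - 3)*(h - 1)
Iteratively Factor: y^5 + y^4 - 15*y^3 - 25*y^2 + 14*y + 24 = (y - 1)*(y^4 + 2*y^3 - 13*y^2 - 38*y - 24) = (y - 4)*(y - 1)*(y^3 + 6*y^2 + 11*y + 6) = (y - 4)*(y - 1)*(y + 2)*(y^2 + 4*y + 3) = (y - 4)*(y - 1)*(y + 1)*(y + 2)*(y + 3)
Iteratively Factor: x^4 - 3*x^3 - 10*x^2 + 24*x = (x)*(x^3 - 3*x^2 - 10*x + 24) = x*(x + 3)*(x^2 - 6*x + 8) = x*(x - 2)*(x + 3)*(x - 4)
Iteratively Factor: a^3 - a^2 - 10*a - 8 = (a + 2)*(a^2 - 3*a - 4) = (a + 1)*(a + 2)*(a - 4)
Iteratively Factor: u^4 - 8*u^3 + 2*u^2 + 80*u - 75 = (u - 5)*(u^3 - 3*u^2 - 13*u + 15) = (u - 5)*(u + 3)*(u^2 - 6*u + 5) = (u - 5)*(u - 1)*(u + 3)*(u - 5)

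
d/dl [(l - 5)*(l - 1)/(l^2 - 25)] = 6/(l^2 + 10*l + 25)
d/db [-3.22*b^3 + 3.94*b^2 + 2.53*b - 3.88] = -9.66*b^2 + 7.88*b + 2.53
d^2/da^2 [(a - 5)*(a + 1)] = 2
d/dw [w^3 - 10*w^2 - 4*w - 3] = 3*w^2 - 20*w - 4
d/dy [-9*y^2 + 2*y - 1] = 2 - 18*y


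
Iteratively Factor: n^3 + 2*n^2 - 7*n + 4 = (n - 1)*(n^2 + 3*n - 4) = (n - 1)^2*(n + 4)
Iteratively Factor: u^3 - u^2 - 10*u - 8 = (u + 2)*(u^2 - 3*u - 4) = (u - 4)*(u + 2)*(u + 1)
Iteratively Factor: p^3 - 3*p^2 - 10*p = (p - 5)*(p^2 + 2*p) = (p - 5)*(p + 2)*(p)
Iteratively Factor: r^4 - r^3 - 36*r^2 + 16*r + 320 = (r - 5)*(r^3 + 4*r^2 - 16*r - 64) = (r - 5)*(r + 4)*(r^2 - 16) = (r - 5)*(r + 4)^2*(r - 4)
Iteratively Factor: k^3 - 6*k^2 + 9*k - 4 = (k - 1)*(k^2 - 5*k + 4) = (k - 1)^2*(k - 4)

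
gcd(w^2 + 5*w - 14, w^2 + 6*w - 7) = w + 7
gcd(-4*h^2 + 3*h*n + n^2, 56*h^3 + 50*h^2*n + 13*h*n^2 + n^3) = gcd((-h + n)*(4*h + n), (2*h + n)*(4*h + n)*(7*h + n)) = 4*h + n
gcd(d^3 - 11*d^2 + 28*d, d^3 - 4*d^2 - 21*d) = d^2 - 7*d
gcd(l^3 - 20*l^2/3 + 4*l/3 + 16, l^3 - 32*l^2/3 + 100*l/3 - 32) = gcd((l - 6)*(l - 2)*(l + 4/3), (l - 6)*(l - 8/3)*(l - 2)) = l^2 - 8*l + 12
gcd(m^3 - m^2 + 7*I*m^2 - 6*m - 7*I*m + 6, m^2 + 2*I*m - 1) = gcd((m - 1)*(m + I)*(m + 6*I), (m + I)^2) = m + I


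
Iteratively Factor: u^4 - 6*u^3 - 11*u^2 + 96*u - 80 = (u + 4)*(u^3 - 10*u^2 + 29*u - 20) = (u - 4)*(u + 4)*(u^2 - 6*u + 5) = (u - 4)*(u - 1)*(u + 4)*(u - 5)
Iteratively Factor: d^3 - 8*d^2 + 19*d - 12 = (d - 3)*(d^2 - 5*d + 4) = (d - 3)*(d - 1)*(d - 4)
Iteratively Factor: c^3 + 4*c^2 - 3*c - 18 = (c + 3)*(c^2 + c - 6) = (c - 2)*(c + 3)*(c + 3)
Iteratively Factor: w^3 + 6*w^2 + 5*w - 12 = (w - 1)*(w^2 + 7*w + 12) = (w - 1)*(w + 3)*(w + 4)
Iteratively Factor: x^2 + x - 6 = (x - 2)*(x + 3)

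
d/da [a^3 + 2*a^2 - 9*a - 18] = 3*a^2 + 4*a - 9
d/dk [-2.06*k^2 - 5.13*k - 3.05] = -4.12*k - 5.13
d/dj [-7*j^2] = -14*j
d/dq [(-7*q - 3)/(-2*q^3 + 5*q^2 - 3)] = (14*q^3 - 35*q^2 - 2*q*(3*q - 5)*(7*q + 3) + 21)/(2*q^3 - 5*q^2 + 3)^2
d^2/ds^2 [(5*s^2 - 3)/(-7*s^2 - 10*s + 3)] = 4*(175*s^3 + 63*s^2 + 315*s + 159)/(343*s^6 + 1470*s^5 + 1659*s^4 - 260*s^3 - 711*s^2 + 270*s - 27)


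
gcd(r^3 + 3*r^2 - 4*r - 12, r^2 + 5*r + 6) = r^2 + 5*r + 6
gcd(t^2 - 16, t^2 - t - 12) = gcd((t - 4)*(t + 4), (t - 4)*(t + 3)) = t - 4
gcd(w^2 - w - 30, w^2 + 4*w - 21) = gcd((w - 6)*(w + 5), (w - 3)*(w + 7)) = 1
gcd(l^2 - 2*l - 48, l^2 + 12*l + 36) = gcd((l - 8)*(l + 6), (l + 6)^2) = l + 6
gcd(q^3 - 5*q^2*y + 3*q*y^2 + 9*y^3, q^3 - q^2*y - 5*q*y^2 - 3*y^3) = -q^2 + 2*q*y + 3*y^2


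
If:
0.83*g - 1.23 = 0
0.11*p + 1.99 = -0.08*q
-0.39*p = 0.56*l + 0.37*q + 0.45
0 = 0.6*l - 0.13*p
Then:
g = 1.48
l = 734.19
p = 3388.55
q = -4684.13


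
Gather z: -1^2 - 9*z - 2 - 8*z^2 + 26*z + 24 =-8*z^2 + 17*z + 21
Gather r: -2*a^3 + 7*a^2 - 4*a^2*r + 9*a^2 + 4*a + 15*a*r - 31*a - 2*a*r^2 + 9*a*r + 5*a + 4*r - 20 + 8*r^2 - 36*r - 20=-2*a^3 + 16*a^2 - 22*a + r^2*(8 - 2*a) + r*(-4*a^2 + 24*a - 32) - 40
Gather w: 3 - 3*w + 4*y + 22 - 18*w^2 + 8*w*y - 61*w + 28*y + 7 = -18*w^2 + w*(8*y - 64) + 32*y + 32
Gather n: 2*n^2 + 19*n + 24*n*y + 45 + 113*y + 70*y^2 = 2*n^2 + n*(24*y + 19) + 70*y^2 + 113*y + 45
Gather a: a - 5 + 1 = a - 4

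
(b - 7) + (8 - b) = 1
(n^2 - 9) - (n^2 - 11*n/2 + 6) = 11*n/2 - 15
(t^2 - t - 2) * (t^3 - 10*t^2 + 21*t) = t^5 - 11*t^4 + 29*t^3 - t^2 - 42*t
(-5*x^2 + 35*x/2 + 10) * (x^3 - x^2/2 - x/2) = -5*x^5 + 20*x^4 + 15*x^3/4 - 55*x^2/4 - 5*x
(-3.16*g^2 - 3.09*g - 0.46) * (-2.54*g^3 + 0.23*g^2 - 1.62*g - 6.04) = 8.0264*g^5 + 7.1218*g^4 + 5.5769*g^3 + 23.9864*g^2 + 19.4088*g + 2.7784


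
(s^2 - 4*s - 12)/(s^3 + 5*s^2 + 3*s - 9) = (s^2 - 4*s - 12)/(s^3 + 5*s^2 + 3*s - 9)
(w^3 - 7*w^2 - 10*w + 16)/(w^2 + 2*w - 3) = (w^2 - 6*w - 16)/(w + 3)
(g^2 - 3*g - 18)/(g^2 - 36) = (g + 3)/(g + 6)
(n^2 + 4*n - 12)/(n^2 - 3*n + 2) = (n + 6)/(n - 1)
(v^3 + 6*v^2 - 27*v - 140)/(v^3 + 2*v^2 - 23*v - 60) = (v + 7)/(v + 3)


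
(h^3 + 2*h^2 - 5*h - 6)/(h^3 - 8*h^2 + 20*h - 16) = (h^2 + 4*h + 3)/(h^2 - 6*h + 8)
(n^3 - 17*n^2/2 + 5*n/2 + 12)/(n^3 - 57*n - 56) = (n - 3/2)/(n + 7)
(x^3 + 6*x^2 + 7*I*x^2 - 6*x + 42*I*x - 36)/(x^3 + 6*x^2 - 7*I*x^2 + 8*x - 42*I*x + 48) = (x + 6*I)/(x - 8*I)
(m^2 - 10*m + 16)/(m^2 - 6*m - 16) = (m - 2)/(m + 2)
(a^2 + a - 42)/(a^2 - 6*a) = (a + 7)/a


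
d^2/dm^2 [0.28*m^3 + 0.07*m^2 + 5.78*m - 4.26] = 1.68*m + 0.14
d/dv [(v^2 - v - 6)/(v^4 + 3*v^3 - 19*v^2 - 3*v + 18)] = 2*(-v^3 - 6*v^2 - 12*v - 2)/(v^6 + 12*v^5 + 34*v^4 - 24*v^3 - 71*v^2 + 12*v + 36)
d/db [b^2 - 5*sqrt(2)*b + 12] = 2*b - 5*sqrt(2)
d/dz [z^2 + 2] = 2*z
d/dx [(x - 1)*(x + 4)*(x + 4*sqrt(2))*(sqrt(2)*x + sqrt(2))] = 4*sqrt(2)*x^3 + 12*sqrt(2)*x^2 + 24*x^2 - 2*sqrt(2)*x + 64*x - 8 - 4*sqrt(2)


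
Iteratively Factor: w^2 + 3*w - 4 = (w - 1)*(w + 4)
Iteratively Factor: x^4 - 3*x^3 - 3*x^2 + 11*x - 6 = (x - 1)*(x^3 - 2*x^2 - 5*x + 6) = (x - 3)*(x - 1)*(x^2 + x - 2) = (x - 3)*(x - 1)*(x + 2)*(x - 1)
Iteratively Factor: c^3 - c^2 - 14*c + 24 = (c + 4)*(c^2 - 5*c + 6) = (c - 2)*(c + 4)*(c - 3)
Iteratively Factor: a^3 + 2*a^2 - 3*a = (a)*(a^2 + 2*a - 3) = a*(a + 3)*(a - 1)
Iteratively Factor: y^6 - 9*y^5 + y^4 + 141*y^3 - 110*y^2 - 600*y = (y + 2)*(y^5 - 11*y^4 + 23*y^3 + 95*y^2 - 300*y) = (y + 2)*(y + 3)*(y^4 - 14*y^3 + 65*y^2 - 100*y) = (y - 5)*(y + 2)*(y + 3)*(y^3 - 9*y^2 + 20*y) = (y - 5)^2*(y + 2)*(y + 3)*(y^2 - 4*y) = y*(y - 5)^2*(y + 2)*(y + 3)*(y - 4)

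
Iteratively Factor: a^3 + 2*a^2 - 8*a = (a + 4)*(a^2 - 2*a) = a*(a + 4)*(a - 2)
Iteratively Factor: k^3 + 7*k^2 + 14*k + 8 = (k + 2)*(k^2 + 5*k + 4) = (k + 2)*(k + 4)*(k + 1)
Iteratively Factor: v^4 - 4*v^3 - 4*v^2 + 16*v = (v - 2)*(v^3 - 2*v^2 - 8*v) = v*(v - 2)*(v^2 - 2*v - 8) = v*(v - 4)*(v - 2)*(v + 2)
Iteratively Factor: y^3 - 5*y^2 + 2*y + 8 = (y + 1)*(y^2 - 6*y + 8) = (y - 4)*(y + 1)*(y - 2)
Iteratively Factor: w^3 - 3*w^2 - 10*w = (w - 5)*(w^2 + 2*w) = w*(w - 5)*(w + 2)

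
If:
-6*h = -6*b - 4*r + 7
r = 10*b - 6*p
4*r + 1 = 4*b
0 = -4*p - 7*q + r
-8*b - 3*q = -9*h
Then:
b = 331/256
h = 631/768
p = 3043/1536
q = -755/768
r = 267/256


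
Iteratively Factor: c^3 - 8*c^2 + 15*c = (c - 3)*(c^2 - 5*c) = (c - 5)*(c - 3)*(c)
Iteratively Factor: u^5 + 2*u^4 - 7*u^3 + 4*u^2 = (u - 1)*(u^4 + 3*u^3 - 4*u^2) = u*(u - 1)*(u^3 + 3*u^2 - 4*u) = u*(u - 1)*(u + 4)*(u^2 - u) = u*(u - 1)^2*(u + 4)*(u)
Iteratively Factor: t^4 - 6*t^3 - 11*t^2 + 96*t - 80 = (t - 1)*(t^3 - 5*t^2 - 16*t + 80) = (t - 5)*(t - 1)*(t^2 - 16) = (t - 5)*(t - 1)*(t + 4)*(t - 4)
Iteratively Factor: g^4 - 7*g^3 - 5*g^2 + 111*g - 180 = (g + 4)*(g^3 - 11*g^2 + 39*g - 45) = (g - 3)*(g + 4)*(g^2 - 8*g + 15) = (g - 5)*(g - 3)*(g + 4)*(g - 3)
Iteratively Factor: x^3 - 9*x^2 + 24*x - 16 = (x - 1)*(x^2 - 8*x + 16) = (x - 4)*(x - 1)*(x - 4)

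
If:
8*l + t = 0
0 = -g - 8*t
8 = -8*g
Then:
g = -1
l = -1/64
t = 1/8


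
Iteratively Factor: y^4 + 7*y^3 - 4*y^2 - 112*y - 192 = (y + 4)*(y^3 + 3*y^2 - 16*y - 48) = (y + 3)*(y + 4)*(y^2 - 16) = (y - 4)*(y + 3)*(y + 4)*(y + 4)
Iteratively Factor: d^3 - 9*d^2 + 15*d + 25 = (d + 1)*(d^2 - 10*d + 25) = (d - 5)*(d + 1)*(d - 5)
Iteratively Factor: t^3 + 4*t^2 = (t)*(t^2 + 4*t) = t^2*(t + 4)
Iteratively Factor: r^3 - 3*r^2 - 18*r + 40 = (r - 5)*(r^2 + 2*r - 8) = (r - 5)*(r - 2)*(r + 4)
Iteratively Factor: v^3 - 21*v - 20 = (v + 1)*(v^2 - v - 20) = (v + 1)*(v + 4)*(v - 5)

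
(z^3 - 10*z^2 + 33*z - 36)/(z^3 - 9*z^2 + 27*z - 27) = (z - 4)/(z - 3)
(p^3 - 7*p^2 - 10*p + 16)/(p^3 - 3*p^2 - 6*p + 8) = (p - 8)/(p - 4)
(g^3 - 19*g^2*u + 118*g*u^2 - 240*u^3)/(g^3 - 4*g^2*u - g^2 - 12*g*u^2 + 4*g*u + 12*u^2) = (g^2 - 13*g*u + 40*u^2)/(g^2 + 2*g*u - g - 2*u)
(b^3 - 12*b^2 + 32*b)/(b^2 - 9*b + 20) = b*(b - 8)/(b - 5)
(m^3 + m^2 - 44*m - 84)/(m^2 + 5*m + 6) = (m^2 - m - 42)/(m + 3)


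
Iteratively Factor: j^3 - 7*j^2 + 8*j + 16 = (j - 4)*(j^2 - 3*j - 4) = (j - 4)^2*(j + 1)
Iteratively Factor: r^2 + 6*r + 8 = (r + 4)*(r + 2)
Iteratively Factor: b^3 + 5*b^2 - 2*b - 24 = (b + 3)*(b^2 + 2*b - 8) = (b + 3)*(b + 4)*(b - 2)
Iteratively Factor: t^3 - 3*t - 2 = (t + 1)*(t^2 - t - 2) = (t - 2)*(t + 1)*(t + 1)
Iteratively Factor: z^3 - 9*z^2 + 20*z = (z - 5)*(z^2 - 4*z) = (z - 5)*(z - 4)*(z)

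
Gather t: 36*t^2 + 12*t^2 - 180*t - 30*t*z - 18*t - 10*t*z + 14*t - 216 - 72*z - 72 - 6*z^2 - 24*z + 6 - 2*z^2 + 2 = 48*t^2 + t*(-40*z - 184) - 8*z^2 - 96*z - 280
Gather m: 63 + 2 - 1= 64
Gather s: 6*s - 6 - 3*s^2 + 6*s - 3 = -3*s^2 + 12*s - 9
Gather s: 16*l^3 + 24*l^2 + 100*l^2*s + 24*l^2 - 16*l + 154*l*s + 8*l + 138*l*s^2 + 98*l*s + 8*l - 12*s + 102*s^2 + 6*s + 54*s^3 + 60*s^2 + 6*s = 16*l^3 + 48*l^2 + 54*s^3 + s^2*(138*l + 162) + s*(100*l^2 + 252*l)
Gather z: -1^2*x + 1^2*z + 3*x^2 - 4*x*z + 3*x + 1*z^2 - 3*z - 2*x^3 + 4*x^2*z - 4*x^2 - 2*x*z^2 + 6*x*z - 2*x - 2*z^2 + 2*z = -2*x^3 - x^2 + z^2*(-2*x - 1) + z*(4*x^2 + 2*x)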